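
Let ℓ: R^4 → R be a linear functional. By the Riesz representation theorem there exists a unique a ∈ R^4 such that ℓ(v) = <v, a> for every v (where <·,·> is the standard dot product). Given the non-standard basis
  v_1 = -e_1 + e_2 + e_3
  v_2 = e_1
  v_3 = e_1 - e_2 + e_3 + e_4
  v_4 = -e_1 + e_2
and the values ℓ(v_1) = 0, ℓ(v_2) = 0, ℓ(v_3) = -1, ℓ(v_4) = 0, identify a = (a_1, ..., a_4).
a = (0, 0, 0, -1)

Write a = (a_1, ..., a_4) in the standard basis. For each basis vector v_i, ℓ(v_i) = <v_i, a> is a linear equation in the a_j's. Collect the n equations into a matrix system V a = ℓ, where row i of V is v_i (expressed in the standard basis). Since V is invertible (lower-triangular with 1s on the diagonal, up to permutation), solve by back-substitution:
  V =
[[-1, 1, 1, 0],
 [1, 0, 0, 0],
 [1, -1, 1, 1],
 [-1, 1, 0, 0]]
  V a = (0, 0, -1, 0)
Solving gives a = (0, 0, 0, -1).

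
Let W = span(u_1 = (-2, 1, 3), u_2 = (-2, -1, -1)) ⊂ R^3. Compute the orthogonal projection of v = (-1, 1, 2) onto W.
proj_W(v) = (-20/21, 17/21, 44/21)

Set up U = [u_1 | ... | u_2] ∈ R^(3×2). The projector onto W = col(U) is P = U (U^T U)^(-1) U^T.
Compute U^T U =
  [14, 0]
  [0, 6],
and U^T v = (9, -1).
Solve U^T U · c = U^T v for the coefficients: c = (9/14, -1/6). The projection is proj_W(v) = U c.
Check: (v - proj_W(v)) · u_1 = 0  (should be 0).
Check: (v - proj_W(v)) · u_2 = 0  (should be 0).
Result: proj_W(v) = (-20/21, 17/21, 44/21).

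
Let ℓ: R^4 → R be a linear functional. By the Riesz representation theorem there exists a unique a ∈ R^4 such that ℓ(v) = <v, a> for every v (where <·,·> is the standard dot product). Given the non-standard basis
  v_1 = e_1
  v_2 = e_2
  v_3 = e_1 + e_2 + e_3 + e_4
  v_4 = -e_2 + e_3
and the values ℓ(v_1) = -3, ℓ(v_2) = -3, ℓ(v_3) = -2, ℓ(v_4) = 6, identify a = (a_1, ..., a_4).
a = (-3, -3, 3, 1)

Write a = (a_1, ..., a_4) in the standard basis. For each basis vector v_i, ℓ(v_i) = <v_i, a> is a linear equation in the a_j's. Collect the n equations into a matrix system V a = ℓ, where row i of V is v_i (expressed in the standard basis). Since V is invertible (lower-triangular with 1s on the diagonal, up to permutation), solve by back-substitution:
  V =
[[1, 0, 0, 0],
 [0, 1, 0, 0],
 [1, 1, 1, 1],
 [0, -1, 1, 0]]
  V a = (-3, -3, -2, 6)
Solving gives a = (-3, -3, 3, 1).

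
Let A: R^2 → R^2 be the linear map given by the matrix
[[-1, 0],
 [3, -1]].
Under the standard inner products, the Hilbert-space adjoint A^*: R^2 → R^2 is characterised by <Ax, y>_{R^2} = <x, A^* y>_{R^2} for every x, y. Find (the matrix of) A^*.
A^* = A^T =
[[-1, 3],
 [0, -1]]

For real matrices with standard dot products, the defining identity <Ax, y> = <x, A^* y> gives (Ax)^T y = x^T (A^*) y, i.e. x^T A^T y = x^T (A^*) y. Since this holds for all x, y, we must have A^* = A^T. Therefore
A^* =
[[-1, 3],
 [0, -1]].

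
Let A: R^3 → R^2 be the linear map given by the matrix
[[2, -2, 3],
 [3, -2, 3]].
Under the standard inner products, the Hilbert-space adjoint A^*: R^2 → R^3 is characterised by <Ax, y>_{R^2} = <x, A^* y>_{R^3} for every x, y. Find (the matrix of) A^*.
A^* = A^T =
[[2, 3],
 [-2, -2],
 [3, 3]]

For real matrices with standard dot products, the defining identity <Ax, y> = <x, A^* y> gives (Ax)^T y = x^T (A^*) y, i.e. x^T A^T y = x^T (A^*) y. Since this holds for all x, y, we must have A^* = A^T. Therefore
A^* =
[[2, 3],
 [-2, -2],
 [3, 3]].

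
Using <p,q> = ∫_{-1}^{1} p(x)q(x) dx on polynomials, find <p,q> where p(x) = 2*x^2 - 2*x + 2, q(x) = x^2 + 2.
<p,q> = 64/5

Expand the product: p(x)·q(x) = 2*x^4 - 2*x^3 + 6*x^2 - 4*x + 4.
∫_{-1}^{1} of each monomial x^k gives [2/(k+1) if k even, 0 if k odd]. Integrating term-by-term (or equivalently evaluating the antiderivative F(x) = 2*x^5/5 - x^4/2 + 2*x^3 - 2*x^2 + 4*x at the endpoints):
  F(1) − F(−1) = 39/10 − (-89/10) = 64/5.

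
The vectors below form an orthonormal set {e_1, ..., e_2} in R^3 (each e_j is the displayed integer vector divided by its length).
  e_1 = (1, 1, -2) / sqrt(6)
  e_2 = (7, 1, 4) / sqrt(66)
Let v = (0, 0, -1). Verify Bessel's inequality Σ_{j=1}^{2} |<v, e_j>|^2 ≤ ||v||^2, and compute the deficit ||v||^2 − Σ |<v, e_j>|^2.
Σ |<v, e_j>|^2 = 10/11; ||v||^2 = 1; deficit = 1/11

Write each e_j = u_j / sqrt(<u_j, u_j>) where u_j is the displayed integer vector. Then <v, e_j> = <v, u_j> / sqrt(<u_j, u_j>), so |<v, e_j>|^2 = <v, u_j>^2 / <u_j, u_j>.
Coefficients: <v, e_1> = 2/sqrt(6), <v, e_2> = -4/sqrt(66).
Square and sum: Σ |<v, e_j>|^2 = 10/11.
Compute ||v||^2 = v·v = 1.
Deficit = 1 − 10/11 = 1/11 ≥ 0, confirming Bessel's inequality. (The deficit equals ||v − Σ <v,e_j> e_j||^2, the squared distance from v to span{e_j}.)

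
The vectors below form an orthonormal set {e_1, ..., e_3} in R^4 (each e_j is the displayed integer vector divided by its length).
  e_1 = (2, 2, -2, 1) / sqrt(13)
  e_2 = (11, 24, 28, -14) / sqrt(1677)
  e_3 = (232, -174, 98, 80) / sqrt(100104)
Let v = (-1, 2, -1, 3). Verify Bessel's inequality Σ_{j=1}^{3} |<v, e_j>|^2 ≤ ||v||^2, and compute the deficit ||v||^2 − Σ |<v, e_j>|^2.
Σ |<v, e_j>|^2 = 1229/194; ||v||^2 = 15; deficit = 1681/194

Write each e_j = u_j / sqrt(<u_j, u_j>) where u_j is the displayed integer vector. Then <v, e_j> = <v, u_j> / sqrt(<u_j, u_j>), so |<v, e_j>|^2 = <v, u_j>^2 / <u_j, u_j>.
Coefficients: <v, e_1> = 7/sqrt(13), <v, e_2> = -33/sqrt(1677), <v, e_3> = -438/sqrt(100104).
Square and sum: Σ |<v, e_j>|^2 = 1229/194.
Compute ||v||^2 = v·v = 15.
Deficit = 15 − 1229/194 = 1681/194 ≥ 0, confirming Bessel's inequality. (The deficit equals ||v − Σ <v,e_j> e_j||^2, the squared distance from v to span{e_j}.)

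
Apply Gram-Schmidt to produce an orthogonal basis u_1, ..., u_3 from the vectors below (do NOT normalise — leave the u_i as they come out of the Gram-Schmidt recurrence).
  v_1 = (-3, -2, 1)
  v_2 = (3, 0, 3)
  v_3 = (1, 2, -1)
Orthogonal basis:
  u_1 = (-3, -2, 1)
  u_2 = (12/7, -6/7, 24/7)
  u_3 = (-1/3, 2/3, 1/3)

Apply the Gram-Schmidt recurrence
  u_1 = v_1
  u_i = v_i − Σ_{j<i} ((v_i · u_j) / (u_j · u_j)) · u_j.

Step by step this gives:
  u_1 = (-3, -2, 1)
  u_2 = (12/7, -6/7, 24/7)
  u_3 = (-1/3, 2/3, 1/3)

Orthogonality check:
  u_2 · u_1 = 0 (should be 0)
  u_3 · u_1 = 0 (should be 0)
  u_3 · u_2 = 0 (should be 0)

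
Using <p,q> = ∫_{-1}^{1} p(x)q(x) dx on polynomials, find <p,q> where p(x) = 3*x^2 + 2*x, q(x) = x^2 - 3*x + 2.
<p,q> = 6/5

Expand the product: p(x)·q(x) = 3*x^4 - 7*x^3 + 4*x.
∫_{-1}^{1} of each monomial x^k gives [2/(k+1) if k even, 0 if k odd]. Integrating term-by-term (or equivalently evaluating the antiderivative F(x) = 3*x^5/5 - 7*x^4/4 + 2*x^2 at the endpoints):
  F(1) − F(−1) = 17/20 − (-7/20) = 6/5.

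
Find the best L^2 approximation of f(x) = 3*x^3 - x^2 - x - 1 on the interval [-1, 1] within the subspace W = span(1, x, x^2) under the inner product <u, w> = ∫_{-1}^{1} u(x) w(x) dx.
g(x) = -x^2 + 4*x/5 - 1

The best approximation g ∈ W is the orthogonal projection of f onto W. Writing g = a_0 + a_1 x + a_2 x^2, the coefficients solve the normal equations G · a = b where
  G_{ij} = <φ_i, φ_j> and b_i = <f, φ_i>, with φ_0 = 1, φ_1 = x, φ_2 = x^2.
G =
  [2, 0, 2/3]
  [0, 2/3, 0]
  [2/3, 0, 2/5],
b = (-8/3, 8/15, -16/15).
Solving gives a_0 = -1, a_1 = 4/5, a_2 = -1, so
  g(x) = -x^2 + 4*x/5 - 1.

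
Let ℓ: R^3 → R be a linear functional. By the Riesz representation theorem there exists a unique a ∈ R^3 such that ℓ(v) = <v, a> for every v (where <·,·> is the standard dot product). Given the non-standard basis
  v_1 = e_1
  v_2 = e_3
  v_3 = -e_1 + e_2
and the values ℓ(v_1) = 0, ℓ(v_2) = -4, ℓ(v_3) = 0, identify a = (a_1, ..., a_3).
a = (0, 0, -4)

Write a = (a_1, ..., a_3) in the standard basis. For each basis vector v_i, ℓ(v_i) = <v_i, a> is a linear equation in the a_j's. Collect the n equations into a matrix system V a = ℓ, where row i of V is v_i (expressed in the standard basis). Since V is invertible (lower-triangular with 1s on the diagonal, up to permutation), solve by back-substitution:
  V =
[[1, 0, 0],
 [0, 0, 1],
 [-1, 1, 0]]
  V a = (0, -4, 0)
Solving gives a = (0, 0, -4).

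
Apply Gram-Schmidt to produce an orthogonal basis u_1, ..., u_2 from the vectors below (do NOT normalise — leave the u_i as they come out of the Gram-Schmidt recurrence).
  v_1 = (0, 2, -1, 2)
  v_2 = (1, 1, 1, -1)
Orthogonal basis:
  u_1 = (0, 2, -1, 2)
  u_2 = (1, 11/9, 8/9, -7/9)

Apply the Gram-Schmidt recurrence
  u_1 = v_1
  u_i = v_i − Σ_{j<i} ((v_i · u_j) / (u_j · u_j)) · u_j.

Step by step this gives:
  u_1 = (0, 2, -1, 2)
  u_2 = (1, 11/9, 8/9, -7/9)

Orthogonality check:
  u_2 · u_1 = 0 (should be 0)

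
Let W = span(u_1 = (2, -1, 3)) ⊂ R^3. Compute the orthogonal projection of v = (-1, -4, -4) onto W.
proj_W(v) = (-10/7, 5/7, -15/7)

Set up U = [u_1 | ... | u_1] ∈ R^(3×1). The projector onto W = col(U) is P = U (U^T U)^(-1) U^T.
Compute U^T U =
  [14],
and U^T v = (-10).
Solve U^T U · c = U^T v for the coefficients: c = (-5/7). The projection is proj_W(v) = U c.
Check: (v - proj_W(v)) · u_1 = 0  (should be 0).
Result: proj_W(v) = (-10/7, 5/7, -15/7).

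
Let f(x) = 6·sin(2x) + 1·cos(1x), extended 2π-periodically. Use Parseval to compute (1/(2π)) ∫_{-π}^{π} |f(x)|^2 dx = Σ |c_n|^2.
Σ |c_n|^2 = 37/2

Expand |f|^2 and use orthogonality of {sin(nx), cos(mx)} on [-π, π]:
  ∫_{-π}^{π} sin(nx)^2 dx = π, ∫ cos(mx)^2 dx = π, and cross terms integrate to 0.
So ∫_{-π}^{π} f(x)^2 dx = 6^2 · π + 1^2 · π = (36 + 1)π.
Divide by 2π: (36 + 1)/2 = 37/2.
By Parseval, this equals Σ |c_n|^2.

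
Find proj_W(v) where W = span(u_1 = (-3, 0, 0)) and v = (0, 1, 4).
proj_W(v) = (0, 0, 0)

Set up U = [u_1 | ... | u_1] ∈ R^(3×1). The projector onto W = col(U) is P = U (U^T U)^(-1) U^T.
Compute U^T U =
  [9],
and U^T v = (0).
Solve U^T U · c = U^T v for the coefficients: c = (0). The projection is proj_W(v) = U c.
Check: (v - proj_W(v)) · u_1 = 0  (should be 0).
Result: proj_W(v) = (0, 0, 0).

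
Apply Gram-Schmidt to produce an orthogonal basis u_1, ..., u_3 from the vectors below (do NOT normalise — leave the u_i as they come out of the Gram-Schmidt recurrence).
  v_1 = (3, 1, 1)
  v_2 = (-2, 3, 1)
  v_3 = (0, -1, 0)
Orthogonal basis:
  u_1 = (3, 1, 1)
  u_2 = (-16/11, 35/11, 13/11)
  u_3 = (-1/15, -1/6, 11/30)

Apply the Gram-Schmidt recurrence
  u_1 = v_1
  u_i = v_i − Σ_{j<i} ((v_i · u_j) / (u_j · u_j)) · u_j.

Step by step this gives:
  u_1 = (3, 1, 1)
  u_2 = (-16/11, 35/11, 13/11)
  u_3 = (-1/15, -1/6, 11/30)

Orthogonality check:
  u_2 · u_1 = 0 (should be 0)
  u_3 · u_1 = 0 (should be 0)
  u_3 · u_2 = 0 (should be 0)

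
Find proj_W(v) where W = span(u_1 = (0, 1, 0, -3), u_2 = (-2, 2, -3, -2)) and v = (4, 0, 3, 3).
proj_W(v) = (158/73, -321/146, 237/73, 331/146)

Set up U = [u_1 | ... | u_2] ∈ R^(4×2). The projector onto W = col(U) is P = U (U^T U)^(-1) U^T.
Compute U^T U =
  [10, 8]
  [8, 21],
and U^T v = (-9, -23).
Solve U^T U · c = U^T v for the coefficients: c = (-5/146, -79/73). The projection is proj_W(v) = U c.
Check: (v - proj_W(v)) · u_1 = 0  (should be 0).
Check: (v - proj_W(v)) · u_2 = 0  (should be 0).
Result: proj_W(v) = (158/73, -321/146, 237/73, 331/146).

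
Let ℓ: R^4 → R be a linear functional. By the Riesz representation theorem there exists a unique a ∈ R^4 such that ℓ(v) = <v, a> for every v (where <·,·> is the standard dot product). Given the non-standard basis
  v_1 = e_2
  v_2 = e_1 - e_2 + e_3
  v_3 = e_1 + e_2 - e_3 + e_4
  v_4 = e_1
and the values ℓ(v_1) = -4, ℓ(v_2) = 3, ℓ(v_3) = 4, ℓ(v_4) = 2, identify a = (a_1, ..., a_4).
a = (2, -4, -3, 3)

Write a = (a_1, ..., a_4) in the standard basis. For each basis vector v_i, ℓ(v_i) = <v_i, a> is a linear equation in the a_j's. Collect the n equations into a matrix system V a = ℓ, where row i of V is v_i (expressed in the standard basis). Since V is invertible (lower-triangular with 1s on the diagonal, up to permutation), solve by back-substitution:
  V =
[[0, 1, 0, 0],
 [1, -1, 1, 0],
 [1, 1, -1, 1],
 [1, 0, 0, 0]]
  V a = (-4, 3, 4, 2)
Solving gives a = (2, -4, -3, 3).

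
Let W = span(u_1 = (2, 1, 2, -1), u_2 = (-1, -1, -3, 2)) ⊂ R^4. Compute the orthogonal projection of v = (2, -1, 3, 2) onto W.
proj_W(v) = (61/29, 22/29, 27/29, -5/29)

Set up U = [u_1 | ... | u_2] ∈ R^(4×2). The projector onto W = col(U) is P = U (U^T U)^(-1) U^T.
Compute U^T U =
  [10, -11]
  [-11, 15],
and U^T v = (7, -6).
Solve U^T U · c = U^T v for the coefficients: c = (39/29, 17/29). The projection is proj_W(v) = U c.
Check: (v - proj_W(v)) · u_1 = 0  (should be 0).
Check: (v - proj_W(v)) · u_2 = 0  (should be 0).
Result: proj_W(v) = (61/29, 22/29, 27/29, -5/29).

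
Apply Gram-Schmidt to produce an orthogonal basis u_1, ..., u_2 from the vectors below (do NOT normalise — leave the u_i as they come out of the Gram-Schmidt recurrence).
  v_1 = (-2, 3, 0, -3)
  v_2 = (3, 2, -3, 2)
Orthogonal basis:
  u_1 = (-2, 3, 0, -3)
  u_2 = (27/11, 31/11, -3, 13/11)

Apply the Gram-Schmidt recurrence
  u_1 = v_1
  u_i = v_i − Σ_{j<i} ((v_i · u_j) / (u_j · u_j)) · u_j.

Step by step this gives:
  u_1 = (-2, 3, 0, -3)
  u_2 = (27/11, 31/11, -3, 13/11)

Orthogonality check:
  u_2 · u_1 = 0 (should be 0)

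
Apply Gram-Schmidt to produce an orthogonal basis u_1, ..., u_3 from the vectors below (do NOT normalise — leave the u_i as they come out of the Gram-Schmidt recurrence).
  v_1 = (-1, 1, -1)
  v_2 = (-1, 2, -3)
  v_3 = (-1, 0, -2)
Orthogonal basis:
  u_1 = (-1, 1, -1)
  u_2 = (1, 0, -1)
  u_3 = (-1/2, -1, -1/2)

Apply the Gram-Schmidt recurrence
  u_1 = v_1
  u_i = v_i − Σ_{j<i} ((v_i · u_j) / (u_j · u_j)) · u_j.

Step by step this gives:
  u_1 = (-1, 1, -1)
  u_2 = (1, 0, -1)
  u_3 = (-1/2, -1, -1/2)

Orthogonality check:
  u_2 · u_1 = 0 (should be 0)
  u_3 · u_1 = 0 (should be 0)
  u_3 · u_2 = 0 (should be 0)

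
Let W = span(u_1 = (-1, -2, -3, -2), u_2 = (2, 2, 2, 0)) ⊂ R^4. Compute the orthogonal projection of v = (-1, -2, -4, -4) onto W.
proj_W(v) = (-1/2, -7/3, -25/6, -11/3)

Set up U = [u_1 | ... | u_2] ∈ R^(4×2). The projector onto W = col(U) is P = U (U^T U)^(-1) U^T.
Compute U^T U =
  [18, -12]
  [-12, 12],
and U^T v = (25, -14).
Solve U^T U · c = U^T v for the coefficients: c = (11/6, 2/3). The projection is proj_W(v) = U c.
Check: (v - proj_W(v)) · u_1 = 0  (should be 0).
Check: (v - proj_W(v)) · u_2 = 0  (should be 0).
Result: proj_W(v) = (-1/2, -7/3, -25/6, -11/3).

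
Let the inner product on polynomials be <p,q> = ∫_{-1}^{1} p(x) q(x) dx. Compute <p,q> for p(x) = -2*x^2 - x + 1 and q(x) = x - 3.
<p,q> = -8/3

Expand the product: p(x)·q(x) = -2*x^3 + 5*x^2 + 4*x - 3.
∫_{-1}^{1} of each monomial x^k gives [2/(k+1) if k even, 0 if k odd]. Integrating term-by-term (or equivalently evaluating the antiderivative F(x) = -x^4/2 + 5*x^3/3 + 2*x^2 - 3*x at the endpoints):
  F(1) − F(−1) = 1/6 − (17/6) = -8/3.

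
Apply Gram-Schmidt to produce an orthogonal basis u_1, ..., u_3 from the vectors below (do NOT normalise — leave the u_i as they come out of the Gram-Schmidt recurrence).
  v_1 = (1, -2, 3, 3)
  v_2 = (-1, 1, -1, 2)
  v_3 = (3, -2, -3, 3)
Orthogonal basis:
  u_1 = (1, -2, 3, 3)
  u_2 = (-1, 1, -1, 2)
  u_3 = (526/161, -316/161, -538/161, 152/161)

Apply the Gram-Schmidt recurrence
  u_1 = v_1
  u_i = v_i − Σ_{j<i} ((v_i · u_j) / (u_j · u_j)) · u_j.

Step by step this gives:
  u_1 = (1, -2, 3, 3)
  u_2 = (-1, 1, -1, 2)
  u_3 = (526/161, -316/161, -538/161, 152/161)

Orthogonality check:
  u_2 · u_1 = 0 (should be 0)
  u_3 · u_1 = 0 (should be 0)
  u_3 · u_2 = 0 (should be 0)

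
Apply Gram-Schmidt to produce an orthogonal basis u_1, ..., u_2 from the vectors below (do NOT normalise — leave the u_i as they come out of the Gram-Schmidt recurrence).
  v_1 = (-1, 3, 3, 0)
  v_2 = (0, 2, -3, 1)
Orthogonal basis:
  u_1 = (-1, 3, 3, 0)
  u_2 = (-3/19, 47/19, -48/19, 1)

Apply the Gram-Schmidt recurrence
  u_1 = v_1
  u_i = v_i − Σ_{j<i} ((v_i · u_j) / (u_j · u_j)) · u_j.

Step by step this gives:
  u_1 = (-1, 3, 3, 0)
  u_2 = (-3/19, 47/19, -48/19, 1)

Orthogonality check:
  u_2 · u_1 = 0 (should be 0)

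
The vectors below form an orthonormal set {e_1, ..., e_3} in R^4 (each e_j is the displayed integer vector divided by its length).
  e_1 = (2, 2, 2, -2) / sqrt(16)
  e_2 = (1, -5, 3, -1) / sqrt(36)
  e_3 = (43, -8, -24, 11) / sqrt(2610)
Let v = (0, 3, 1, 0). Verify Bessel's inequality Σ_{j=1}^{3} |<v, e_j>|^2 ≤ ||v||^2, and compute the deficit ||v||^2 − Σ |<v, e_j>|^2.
Σ |<v, e_j>|^2 = 1288/145; ||v||^2 = 10; deficit = 162/145

Write each e_j = u_j / sqrt(<u_j, u_j>) where u_j is the displayed integer vector. Then <v, e_j> = <v, u_j> / sqrt(<u_j, u_j>), so |<v, e_j>|^2 = <v, u_j>^2 / <u_j, u_j>.
Coefficients: <v, e_1> = 8/sqrt(16), <v, e_2> = -12/sqrt(36), <v, e_3> = -48/sqrt(2610).
Square and sum: Σ |<v, e_j>|^2 = 1288/145.
Compute ||v||^2 = v·v = 10.
Deficit = 10 − 1288/145 = 162/145 ≥ 0, confirming Bessel's inequality. (The deficit equals ||v − Σ <v,e_j> e_j||^2, the squared distance from v to span{e_j}.)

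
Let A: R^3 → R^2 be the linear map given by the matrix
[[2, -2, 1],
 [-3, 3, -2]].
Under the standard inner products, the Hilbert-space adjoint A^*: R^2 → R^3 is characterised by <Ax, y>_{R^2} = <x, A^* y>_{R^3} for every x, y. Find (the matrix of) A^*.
A^* = A^T =
[[2, -3],
 [-2, 3],
 [1, -2]]

For real matrices with standard dot products, the defining identity <Ax, y> = <x, A^* y> gives (Ax)^T y = x^T (A^*) y, i.e. x^T A^T y = x^T (A^*) y. Since this holds for all x, y, we must have A^* = A^T. Therefore
A^* =
[[2, -3],
 [-2, 3],
 [1, -2]].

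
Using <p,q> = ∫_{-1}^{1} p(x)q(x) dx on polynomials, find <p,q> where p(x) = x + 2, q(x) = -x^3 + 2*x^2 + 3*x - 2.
<p,q> = -56/15

Expand the product: p(x)·q(x) = -x^4 + 7*x^2 + 4*x - 4.
∫_{-1}^{1} of each monomial x^k gives [2/(k+1) if k even, 0 if k odd]. Integrating term-by-term (or equivalently evaluating the antiderivative F(x) = -x^5/5 + 7*x^3/3 + 2*x^2 - 4*x at the endpoints):
  F(1) − F(−1) = 2/15 − (58/15) = -56/15.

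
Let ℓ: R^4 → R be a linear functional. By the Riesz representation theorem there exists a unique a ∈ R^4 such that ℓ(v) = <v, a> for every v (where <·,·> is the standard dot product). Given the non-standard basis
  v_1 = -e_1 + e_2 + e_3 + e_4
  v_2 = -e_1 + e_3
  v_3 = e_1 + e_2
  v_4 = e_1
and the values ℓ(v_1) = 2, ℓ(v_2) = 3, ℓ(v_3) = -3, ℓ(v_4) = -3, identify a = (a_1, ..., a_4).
a = (-3, 0, 0, -1)

Write a = (a_1, ..., a_4) in the standard basis. For each basis vector v_i, ℓ(v_i) = <v_i, a> is a linear equation in the a_j's. Collect the n equations into a matrix system V a = ℓ, where row i of V is v_i (expressed in the standard basis). Since V is invertible (lower-triangular with 1s on the diagonal, up to permutation), solve by back-substitution:
  V =
[[-1, 1, 1, 1],
 [-1, 0, 1, 0],
 [1, 1, 0, 0],
 [1, 0, 0, 0]]
  V a = (2, 3, -3, -3)
Solving gives a = (-3, 0, 0, -1).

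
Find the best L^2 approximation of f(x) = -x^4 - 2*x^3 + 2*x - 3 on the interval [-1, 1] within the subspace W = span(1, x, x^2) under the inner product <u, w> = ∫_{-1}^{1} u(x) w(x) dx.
g(x) = -6*x^2/7 + 4*x/5 - 102/35

The best approximation g ∈ W is the orthogonal projection of f onto W. Writing g = a_0 + a_1 x + a_2 x^2, the coefficients solve the normal equations G · a = b where
  G_{ij} = <φ_i, φ_j> and b_i = <f, φ_i>, with φ_0 = 1, φ_1 = x, φ_2 = x^2.
G =
  [2, 0, 2/3]
  [0, 2/3, 0]
  [2/3, 0, 2/5],
b = (-32/5, 8/15, -16/7).
Solving gives a_0 = -102/35, a_1 = 4/5, a_2 = -6/7, so
  g(x) = -6*x^2/7 + 4*x/5 - 102/35.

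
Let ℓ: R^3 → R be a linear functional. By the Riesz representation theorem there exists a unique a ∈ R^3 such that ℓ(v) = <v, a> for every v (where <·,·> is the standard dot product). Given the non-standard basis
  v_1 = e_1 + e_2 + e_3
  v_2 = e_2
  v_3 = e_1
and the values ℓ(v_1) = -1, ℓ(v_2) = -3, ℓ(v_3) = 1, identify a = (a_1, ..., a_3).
a = (1, -3, 1)

Write a = (a_1, ..., a_3) in the standard basis. For each basis vector v_i, ℓ(v_i) = <v_i, a> is a linear equation in the a_j's. Collect the n equations into a matrix system V a = ℓ, where row i of V is v_i (expressed in the standard basis). Since V is invertible (lower-triangular with 1s on the diagonal, up to permutation), solve by back-substitution:
  V =
[[1, 1, 1],
 [0, 1, 0],
 [1, 0, 0]]
  V a = (-1, -3, 1)
Solving gives a = (1, -3, 1).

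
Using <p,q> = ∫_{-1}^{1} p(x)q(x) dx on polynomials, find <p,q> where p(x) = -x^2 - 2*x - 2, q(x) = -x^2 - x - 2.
<p,q> = 62/5

Expand the product: p(x)·q(x) = x^4 + 3*x^3 + 6*x^2 + 6*x + 4.
∫_{-1}^{1} of each monomial x^k gives [2/(k+1) if k even, 0 if k odd]. Integrating term-by-term (or equivalently evaluating the antiderivative F(x) = x^5/5 + 3*x^4/4 + 2*x^3 + 3*x^2 + 4*x at the endpoints):
  F(1) − F(−1) = 199/20 − (-49/20) = 62/5.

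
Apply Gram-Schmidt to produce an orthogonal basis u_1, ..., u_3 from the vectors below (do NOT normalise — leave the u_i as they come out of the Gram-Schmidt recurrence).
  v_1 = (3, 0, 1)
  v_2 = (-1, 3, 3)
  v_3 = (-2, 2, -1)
Orthogonal basis:
  u_1 = (3, 0, 1)
  u_2 = (-1, 3, 3)
  u_3 = (69/190, 23/19, -207/190)

Apply the Gram-Schmidt recurrence
  u_1 = v_1
  u_i = v_i − Σ_{j<i} ((v_i · u_j) / (u_j · u_j)) · u_j.

Step by step this gives:
  u_1 = (3, 0, 1)
  u_2 = (-1, 3, 3)
  u_3 = (69/190, 23/19, -207/190)

Orthogonality check:
  u_2 · u_1 = 0 (should be 0)
  u_3 · u_1 = 0 (should be 0)
  u_3 · u_2 = 0 (should be 0)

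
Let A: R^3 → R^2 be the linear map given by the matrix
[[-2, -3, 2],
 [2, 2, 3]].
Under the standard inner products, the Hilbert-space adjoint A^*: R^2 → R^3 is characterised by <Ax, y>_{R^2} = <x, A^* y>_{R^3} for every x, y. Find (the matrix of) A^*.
A^* = A^T =
[[-2, 2],
 [-3, 2],
 [2, 3]]

For real matrices with standard dot products, the defining identity <Ax, y> = <x, A^* y> gives (Ax)^T y = x^T (A^*) y, i.e. x^T A^T y = x^T (A^*) y. Since this holds for all x, y, we must have A^* = A^T. Therefore
A^* =
[[-2, 2],
 [-3, 2],
 [2, 3]].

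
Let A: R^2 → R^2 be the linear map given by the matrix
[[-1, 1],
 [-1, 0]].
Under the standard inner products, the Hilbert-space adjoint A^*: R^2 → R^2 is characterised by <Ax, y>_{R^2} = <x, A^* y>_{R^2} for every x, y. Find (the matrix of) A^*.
A^* = A^T =
[[-1, -1],
 [1, 0]]

For real matrices with standard dot products, the defining identity <Ax, y> = <x, A^* y> gives (Ax)^T y = x^T (A^*) y, i.e. x^T A^T y = x^T (A^*) y. Since this holds for all x, y, we must have A^* = A^T. Therefore
A^* =
[[-1, -1],
 [1, 0]].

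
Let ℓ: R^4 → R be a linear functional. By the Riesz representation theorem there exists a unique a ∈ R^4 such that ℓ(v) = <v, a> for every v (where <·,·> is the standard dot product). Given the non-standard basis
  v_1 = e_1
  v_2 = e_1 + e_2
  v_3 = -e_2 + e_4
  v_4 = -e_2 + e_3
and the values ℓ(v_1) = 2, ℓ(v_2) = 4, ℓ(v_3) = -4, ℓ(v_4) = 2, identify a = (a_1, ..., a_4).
a = (2, 2, 4, -2)

Write a = (a_1, ..., a_4) in the standard basis. For each basis vector v_i, ℓ(v_i) = <v_i, a> is a linear equation in the a_j's. Collect the n equations into a matrix system V a = ℓ, where row i of V is v_i (expressed in the standard basis). Since V is invertible (lower-triangular with 1s on the diagonal, up to permutation), solve by back-substitution:
  V =
[[1, 0, 0, 0],
 [1, 1, 0, 0],
 [0, -1, 0, 1],
 [0, -1, 1, 0]]
  V a = (2, 4, -4, 2)
Solving gives a = (2, 2, 4, -2).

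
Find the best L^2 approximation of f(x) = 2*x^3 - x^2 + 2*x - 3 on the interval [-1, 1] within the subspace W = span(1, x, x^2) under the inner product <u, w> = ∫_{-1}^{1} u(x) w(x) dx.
g(x) = -x^2 + 16*x/5 - 3

The best approximation g ∈ W is the orthogonal projection of f onto W. Writing g = a_0 + a_1 x + a_2 x^2, the coefficients solve the normal equations G · a = b where
  G_{ij} = <φ_i, φ_j> and b_i = <f, φ_i>, with φ_0 = 1, φ_1 = x, φ_2 = x^2.
G =
  [2, 0, 2/3]
  [0, 2/3, 0]
  [2/3, 0, 2/5],
b = (-20/3, 32/15, -12/5).
Solving gives a_0 = -3, a_1 = 16/5, a_2 = -1, so
  g(x) = -x^2 + 16*x/5 - 3.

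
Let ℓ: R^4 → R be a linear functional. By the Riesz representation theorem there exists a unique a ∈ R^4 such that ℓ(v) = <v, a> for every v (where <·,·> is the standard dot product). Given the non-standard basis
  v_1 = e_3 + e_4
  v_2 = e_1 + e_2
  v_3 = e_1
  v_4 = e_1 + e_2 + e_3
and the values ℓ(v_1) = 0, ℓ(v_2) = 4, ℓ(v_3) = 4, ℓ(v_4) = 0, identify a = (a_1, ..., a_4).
a = (4, 0, -4, 4)

Write a = (a_1, ..., a_4) in the standard basis. For each basis vector v_i, ℓ(v_i) = <v_i, a> is a linear equation in the a_j's. Collect the n equations into a matrix system V a = ℓ, where row i of V is v_i (expressed in the standard basis). Since V is invertible (lower-triangular with 1s on the diagonal, up to permutation), solve by back-substitution:
  V =
[[0, 0, 1, 1],
 [1, 1, 0, 0],
 [1, 0, 0, 0],
 [1, 1, 1, 0]]
  V a = (0, 4, 4, 0)
Solving gives a = (4, 0, -4, 4).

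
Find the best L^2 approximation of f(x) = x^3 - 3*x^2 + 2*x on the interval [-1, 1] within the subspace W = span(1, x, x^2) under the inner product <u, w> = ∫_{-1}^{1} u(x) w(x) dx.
g(x) = -3*x^2 + 13*x/5

The best approximation g ∈ W is the orthogonal projection of f onto W. Writing g = a_0 + a_1 x + a_2 x^2, the coefficients solve the normal equations G · a = b where
  G_{ij} = <φ_i, φ_j> and b_i = <f, φ_i>, with φ_0 = 1, φ_1 = x, φ_2 = x^2.
G =
  [2, 0, 2/3]
  [0, 2/3, 0]
  [2/3, 0, 2/5],
b = (-2, 26/15, -6/5).
Solving gives a_0 = 0, a_1 = 13/5, a_2 = -3, so
  g(x) = -3*x^2 + 13*x/5.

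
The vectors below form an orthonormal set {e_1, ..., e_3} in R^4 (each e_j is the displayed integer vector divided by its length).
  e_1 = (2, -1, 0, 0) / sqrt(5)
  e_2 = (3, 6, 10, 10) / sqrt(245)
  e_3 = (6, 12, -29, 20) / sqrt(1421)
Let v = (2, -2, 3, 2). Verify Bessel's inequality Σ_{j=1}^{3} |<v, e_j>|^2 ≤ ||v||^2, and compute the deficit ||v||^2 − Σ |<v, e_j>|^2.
Σ |<v, e_j>|^2 = 509/29; ||v||^2 = 21; deficit = 100/29

Write each e_j = u_j / sqrt(<u_j, u_j>) where u_j is the displayed integer vector. Then <v, e_j> = <v, u_j> / sqrt(<u_j, u_j>), so |<v, e_j>|^2 = <v, u_j>^2 / <u_j, u_j>.
Coefficients: <v, e_1> = 6/sqrt(5), <v, e_2> = 44/sqrt(245), <v, e_3> = -59/sqrt(1421).
Square and sum: Σ |<v, e_j>|^2 = 509/29.
Compute ||v||^2 = v·v = 21.
Deficit = 21 − 509/29 = 100/29 ≥ 0, confirming Bessel's inequality. (The deficit equals ||v − Σ <v,e_j> e_j||^2, the squared distance from v to span{e_j}.)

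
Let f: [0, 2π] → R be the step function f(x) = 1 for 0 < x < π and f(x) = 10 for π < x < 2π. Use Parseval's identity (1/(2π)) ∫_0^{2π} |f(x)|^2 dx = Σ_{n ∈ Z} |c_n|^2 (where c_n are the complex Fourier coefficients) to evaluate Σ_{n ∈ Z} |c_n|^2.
Σ |c_n|^2 = 101/2

Parseval equates the L^2 energy of f (normalised by 1/(2π)) with the ℓ^2 sum of its Fourier coefficients: (1/(2π)) ∫_0^{2π} |f|^2 = Σ |c_n|^2.
Compute the left side: (1/(2π)) [∫_0^π 1^2 dx + ∫_π^{2π} 10^2 dx] = (1/(2π)) · (1π + 100π) = (1 + 100)/2 = 101/2.
So Σ_{n ∈ Z} |c_n|^2 = 101/2.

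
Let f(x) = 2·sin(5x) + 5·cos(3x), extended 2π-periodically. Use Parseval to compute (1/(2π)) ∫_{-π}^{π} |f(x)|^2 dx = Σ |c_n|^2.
Σ |c_n|^2 = 29/2

Expand |f|^2 and use orthogonality of {sin(nx), cos(mx)} on [-π, π]:
  ∫_{-π}^{π} sin(nx)^2 dx = π, ∫ cos(mx)^2 dx = π, and cross terms integrate to 0.
So ∫_{-π}^{π} f(x)^2 dx = 2^2 · π + 5^2 · π = (4 + 25)π.
Divide by 2π: (4 + 25)/2 = 29/2.
By Parseval, this equals Σ |c_n|^2.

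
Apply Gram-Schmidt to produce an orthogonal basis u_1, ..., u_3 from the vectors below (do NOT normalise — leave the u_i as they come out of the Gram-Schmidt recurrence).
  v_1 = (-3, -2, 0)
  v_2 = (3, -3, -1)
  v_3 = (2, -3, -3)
Orthogonal basis:
  u_1 = (-3, -2, 0)
  u_2 = (30/13, -45/13, -1)
  u_3 = (-32/119, 48/119, -240/119)

Apply the Gram-Schmidt recurrence
  u_1 = v_1
  u_i = v_i − Σ_{j<i} ((v_i · u_j) / (u_j · u_j)) · u_j.

Step by step this gives:
  u_1 = (-3, -2, 0)
  u_2 = (30/13, -45/13, -1)
  u_3 = (-32/119, 48/119, -240/119)

Orthogonality check:
  u_2 · u_1 = 0 (should be 0)
  u_3 · u_1 = 0 (should be 0)
  u_3 · u_2 = 0 (should be 0)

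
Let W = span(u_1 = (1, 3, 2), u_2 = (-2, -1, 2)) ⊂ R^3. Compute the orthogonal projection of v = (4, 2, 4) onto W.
proj_W(v) = (36/25, 98/25, 12/5)

Set up U = [u_1 | ... | u_2] ∈ R^(3×2). The projector onto W = col(U) is P = U (U^T U)^(-1) U^T.
Compute U^T U =
  [14, -1]
  [-1, 9],
and U^T v = (18, -2).
Solve U^T U · c = U^T v for the coefficients: c = (32/25, -2/25). The projection is proj_W(v) = U c.
Check: (v - proj_W(v)) · u_1 = 0  (should be 0).
Check: (v - proj_W(v)) · u_2 = 0  (should be 0).
Result: proj_W(v) = (36/25, 98/25, 12/5).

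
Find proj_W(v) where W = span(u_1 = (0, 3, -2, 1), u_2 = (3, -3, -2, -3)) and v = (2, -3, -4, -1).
proj_W(v) = (522/185, -303/185, -494/185, -449/185)

Set up U = [u_1 | ... | u_2] ∈ R^(4×2). The projector onto W = col(U) is P = U (U^T U)^(-1) U^T.
Compute U^T U =
  [14, -8]
  [-8, 31],
and U^T v = (-2, 26).
Solve U^T U · c = U^T v for the coefficients: c = (73/185, 174/185). The projection is proj_W(v) = U c.
Check: (v - proj_W(v)) · u_1 = 0  (should be 0).
Check: (v - proj_W(v)) · u_2 = 0  (should be 0).
Result: proj_W(v) = (522/185, -303/185, -494/185, -449/185).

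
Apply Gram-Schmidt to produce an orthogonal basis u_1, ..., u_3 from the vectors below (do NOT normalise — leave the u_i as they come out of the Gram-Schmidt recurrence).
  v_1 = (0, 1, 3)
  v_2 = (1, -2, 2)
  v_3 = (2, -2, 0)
Orthogonal basis:
  u_1 = (0, 1, 3)
  u_2 = (1, -12/5, 4/5)
  u_3 = (40/37, 15/37, -5/37)

Apply the Gram-Schmidt recurrence
  u_1 = v_1
  u_i = v_i − Σ_{j<i} ((v_i · u_j) / (u_j · u_j)) · u_j.

Step by step this gives:
  u_1 = (0, 1, 3)
  u_2 = (1, -12/5, 4/5)
  u_3 = (40/37, 15/37, -5/37)

Orthogonality check:
  u_2 · u_1 = 0 (should be 0)
  u_3 · u_1 = 0 (should be 0)
  u_3 · u_2 = 0 (should be 0)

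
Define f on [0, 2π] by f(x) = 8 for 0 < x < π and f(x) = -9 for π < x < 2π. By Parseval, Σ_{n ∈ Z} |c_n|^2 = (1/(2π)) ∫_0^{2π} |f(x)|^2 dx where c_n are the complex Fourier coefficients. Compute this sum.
Σ |c_n|^2 = 145/2

Parseval equates the L^2 energy of f (normalised by 1/(2π)) with the ℓ^2 sum of its Fourier coefficients: (1/(2π)) ∫_0^{2π} |f|^2 = Σ |c_n|^2.
Compute the left side: (1/(2π)) [∫_0^π 8^2 dx + ∫_π^{2π} (-9)^2 dx] = (1/(2π)) · (64π + 81π) = (64 + 81)/2 = 145/2.
So Σ_{n ∈ Z} |c_n|^2 = 145/2.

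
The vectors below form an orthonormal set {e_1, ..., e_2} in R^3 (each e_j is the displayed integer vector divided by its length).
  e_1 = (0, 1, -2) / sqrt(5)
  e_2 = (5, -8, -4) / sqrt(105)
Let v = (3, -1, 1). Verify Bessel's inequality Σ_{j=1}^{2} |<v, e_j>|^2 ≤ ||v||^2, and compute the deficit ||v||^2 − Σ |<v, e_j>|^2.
Σ |<v, e_j>|^2 = 110/21; ||v||^2 = 11; deficit = 121/21

Write each e_j = u_j / sqrt(<u_j, u_j>) where u_j is the displayed integer vector. Then <v, e_j> = <v, u_j> / sqrt(<u_j, u_j>), so |<v, e_j>|^2 = <v, u_j>^2 / <u_j, u_j>.
Coefficients: <v, e_1> = -3/sqrt(5), <v, e_2> = 19/sqrt(105).
Square and sum: Σ |<v, e_j>|^2 = 110/21.
Compute ||v||^2 = v·v = 11.
Deficit = 11 − 110/21 = 121/21 ≥ 0, confirming Bessel's inequality. (The deficit equals ||v − Σ <v,e_j> e_j||^2, the squared distance from v to span{e_j}.)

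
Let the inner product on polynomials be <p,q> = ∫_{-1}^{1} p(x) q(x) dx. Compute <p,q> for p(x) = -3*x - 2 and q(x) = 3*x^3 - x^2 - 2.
<p,q> = 86/15

Expand the product: p(x)·q(x) = -9*x^4 - 3*x^3 + 2*x^2 + 6*x + 4.
∫_{-1}^{1} of each monomial x^k gives [2/(k+1) if k even, 0 if k odd]. Integrating term-by-term (or equivalently evaluating the antiderivative F(x) = -9*x^5/5 - 3*x^4/4 + 2*x^3/3 + 3*x^2 + 4*x at the endpoints):
  F(1) − F(−1) = 307/60 − (-37/60) = 86/15.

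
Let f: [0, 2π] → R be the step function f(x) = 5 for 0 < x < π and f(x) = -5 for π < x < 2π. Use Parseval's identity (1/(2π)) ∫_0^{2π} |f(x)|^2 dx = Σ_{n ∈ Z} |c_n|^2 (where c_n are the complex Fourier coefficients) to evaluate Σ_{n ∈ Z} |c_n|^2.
Σ |c_n|^2 = 25

Parseval equates the L^2 energy of f (normalised by 1/(2π)) with the ℓ^2 sum of its Fourier coefficients: (1/(2π)) ∫_0^{2π} |f|^2 = Σ |c_n|^2.
Compute the left side: (1/(2π)) [∫_0^π 5^2 dx + ∫_π^{2π} (-5)^2 dx] = (1/(2π)) · (25π + 25π) = (25 + 25)/2 = 25.
So Σ_{n ∈ Z} |c_n|^2 = 25.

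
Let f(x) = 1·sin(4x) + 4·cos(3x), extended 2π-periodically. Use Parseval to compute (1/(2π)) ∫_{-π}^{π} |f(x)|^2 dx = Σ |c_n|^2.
Σ |c_n|^2 = 17/2

Expand |f|^2 and use orthogonality of {sin(nx), cos(mx)} on [-π, π]:
  ∫_{-π}^{π} sin(nx)^2 dx = π, ∫ cos(mx)^2 dx = π, and cross terms integrate to 0.
So ∫_{-π}^{π} f(x)^2 dx = 1^2 · π + 4^2 · π = (1 + 16)π.
Divide by 2π: (1 + 16)/2 = 17/2.
By Parseval, this equals Σ |c_n|^2.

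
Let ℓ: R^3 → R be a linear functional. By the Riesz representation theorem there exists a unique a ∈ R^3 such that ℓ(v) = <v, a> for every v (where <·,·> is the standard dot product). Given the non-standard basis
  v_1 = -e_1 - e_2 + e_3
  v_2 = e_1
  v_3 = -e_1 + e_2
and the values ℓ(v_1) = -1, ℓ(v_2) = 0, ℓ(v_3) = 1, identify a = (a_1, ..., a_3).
a = (0, 1, 0)

Write a = (a_1, ..., a_3) in the standard basis. For each basis vector v_i, ℓ(v_i) = <v_i, a> is a linear equation in the a_j's. Collect the n equations into a matrix system V a = ℓ, where row i of V is v_i (expressed in the standard basis). Since V is invertible (lower-triangular with 1s on the diagonal, up to permutation), solve by back-substitution:
  V =
[[-1, -1, 1],
 [1, 0, 0],
 [-1, 1, 0]]
  V a = (-1, 0, 1)
Solving gives a = (0, 1, 0).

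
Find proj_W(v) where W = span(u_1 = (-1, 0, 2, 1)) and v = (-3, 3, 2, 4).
proj_W(v) = (-11/6, 0, 11/3, 11/6)

Set up U = [u_1 | ... | u_1] ∈ R^(4×1). The projector onto W = col(U) is P = U (U^T U)^(-1) U^T.
Compute U^T U =
  [6],
and U^T v = (11).
Solve U^T U · c = U^T v for the coefficients: c = (11/6). The projection is proj_W(v) = U c.
Check: (v - proj_W(v)) · u_1 = 0  (should be 0).
Result: proj_W(v) = (-11/6, 0, 11/3, 11/6).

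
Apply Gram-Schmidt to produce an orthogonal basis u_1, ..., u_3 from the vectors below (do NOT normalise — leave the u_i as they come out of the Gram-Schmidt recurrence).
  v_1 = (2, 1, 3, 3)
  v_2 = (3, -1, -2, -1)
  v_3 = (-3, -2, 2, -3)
Orthogonal basis:
  u_1 = (2, 1, 3, 3)
  u_2 = (77/23, -19/23, -34/23, -11/23)
  u_3 = (13/47, -689/329, 793/329, -624/329)

Apply the Gram-Schmidt recurrence
  u_1 = v_1
  u_i = v_i − Σ_{j<i} ((v_i · u_j) / (u_j · u_j)) · u_j.

Step by step this gives:
  u_1 = (2, 1, 3, 3)
  u_2 = (77/23, -19/23, -34/23, -11/23)
  u_3 = (13/47, -689/329, 793/329, -624/329)

Orthogonality check:
  u_2 · u_1 = 0 (should be 0)
  u_3 · u_1 = 0 (should be 0)
  u_3 · u_2 = 0 (should be 0)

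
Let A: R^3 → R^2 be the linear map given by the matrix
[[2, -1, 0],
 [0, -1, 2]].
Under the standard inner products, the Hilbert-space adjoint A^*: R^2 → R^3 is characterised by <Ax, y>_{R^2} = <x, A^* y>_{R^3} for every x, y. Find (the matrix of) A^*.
A^* = A^T =
[[2, 0],
 [-1, -1],
 [0, 2]]

For real matrices with standard dot products, the defining identity <Ax, y> = <x, A^* y> gives (Ax)^T y = x^T (A^*) y, i.e. x^T A^T y = x^T (A^*) y. Since this holds for all x, y, we must have A^* = A^T. Therefore
A^* =
[[2, 0],
 [-1, -1],
 [0, 2]].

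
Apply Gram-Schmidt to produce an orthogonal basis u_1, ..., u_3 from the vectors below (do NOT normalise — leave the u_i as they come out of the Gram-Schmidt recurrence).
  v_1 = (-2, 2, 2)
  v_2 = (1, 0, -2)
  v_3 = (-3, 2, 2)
Orthogonal basis:
  u_1 = (-2, 2, 2)
  u_2 = (0, 1, -1)
  u_3 = (-2/3, -1/3, -1/3)

Apply the Gram-Schmidt recurrence
  u_1 = v_1
  u_i = v_i − Σ_{j<i} ((v_i · u_j) / (u_j · u_j)) · u_j.

Step by step this gives:
  u_1 = (-2, 2, 2)
  u_2 = (0, 1, -1)
  u_3 = (-2/3, -1/3, -1/3)

Orthogonality check:
  u_2 · u_1 = 0 (should be 0)
  u_3 · u_1 = 0 (should be 0)
  u_3 · u_2 = 0 (should be 0)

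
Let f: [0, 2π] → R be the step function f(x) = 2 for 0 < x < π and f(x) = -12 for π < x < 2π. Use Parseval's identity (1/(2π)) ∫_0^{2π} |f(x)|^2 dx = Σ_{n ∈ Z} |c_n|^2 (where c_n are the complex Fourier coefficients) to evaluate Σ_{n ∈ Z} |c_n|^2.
Σ |c_n|^2 = 74

Parseval equates the L^2 energy of f (normalised by 1/(2π)) with the ℓ^2 sum of its Fourier coefficients: (1/(2π)) ∫_0^{2π} |f|^2 = Σ |c_n|^2.
Compute the left side: (1/(2π)) [∫_0^π 2^2 dx + ∫_π^{2π} (-12)^2 dx] = (1/(2π)) · (4π + 144π) = (4 + 144)/2 = 74.
So Σ_{n ∈ Z} |c_n|^2 = 74.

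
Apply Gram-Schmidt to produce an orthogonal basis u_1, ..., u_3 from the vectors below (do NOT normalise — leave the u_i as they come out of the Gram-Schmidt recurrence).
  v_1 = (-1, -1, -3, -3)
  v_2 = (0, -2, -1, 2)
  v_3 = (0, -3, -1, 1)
Orthogonal basis:
  u_1 = (-1, -1, -3, -3)
  u_2 = (-1/20, -41/20, -23/20, 37/20)
  u_3 = (36/179, -135/179, 112/179, -79/179)

Apply the Gram-Schmidt recurrence
  u_1 = v_1
  u_i = v_i − Σ_{j<i} ((v_i · u_j) / (u_j · u_j)) · u_j.

Step by step this gives:
  u_1 = (-1, -1, -3, -3)
  u_2 = (-1/20, -41/20, -23/20, 37/20)
  u_3 = (36/179, -135/179, 112/179, -79/179)

Orthogonality check:
  u_2 · u_1 = 0 (should be 0)
  u_3 · u_1 = 0 (should be 0)
  u_3 · u_2 = 0 (should be 0)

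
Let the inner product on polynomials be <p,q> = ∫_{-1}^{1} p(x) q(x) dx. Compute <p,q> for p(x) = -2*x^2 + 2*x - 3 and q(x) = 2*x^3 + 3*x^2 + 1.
<p,q> = -212/15

Expand the product: p(x)·q(x) = -4*x^5 - 2*x^4 - 11*x^2 + 2*x - 3.
∫_{-1}^{1} of each monomial x^k gives [2/(k+1) if k even, 0 if k odd]. Integrating term-by-term (or equivalently evaluating the antiderivative F(x) = -2*x^6/3 - 2*x^5/5 - 11*x^3/3 + x^2 - 3*x at the endpoints):
  F(1) − F(−1) = -101/15 − (37/5) = -212/15.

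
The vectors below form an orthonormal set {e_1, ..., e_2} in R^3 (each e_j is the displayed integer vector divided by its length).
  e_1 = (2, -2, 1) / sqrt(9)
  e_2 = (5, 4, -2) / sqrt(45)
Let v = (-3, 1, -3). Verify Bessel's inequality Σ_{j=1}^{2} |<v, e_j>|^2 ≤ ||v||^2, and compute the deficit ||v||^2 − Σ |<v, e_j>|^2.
Σ |<v, e_j>|^2 = 14; ||v||^2 = 19; deficit = 5

Write each e_j = u_j / sqrt(<u_j, u_j>) where u_j is the displayed integer vector. Then <v, e_j> = <v, u_j> / sqrt(<u_j, u_j>), so |<v, e_j>|^2 = <v, u_j>^2 / <u_j, u_j>.
Coefficients: <v, e_1> = -11/sqrt(9), <v, e_2> = -5/sqrt(45).
Square and sum: Σ |<v, e_j>|^2 = 14.
Compute ||v||^2 = v·v = 19.
Deficit = 19 − 14 = 5 ≥ 0, confirming Bessel's inequality. (The deficit equals ||v − Σ <v,e_j> e_j||^2, the squared distance from v to span{e_j}.)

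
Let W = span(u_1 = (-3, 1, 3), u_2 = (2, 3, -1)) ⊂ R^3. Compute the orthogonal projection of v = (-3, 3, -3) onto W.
proj_W(v) = (3/23, 237/115, 51/115)

Set up U = [u_1 | ... | u_2] ∈ R^(3×2). The projector onto W = col(U) is P = U (U^T U)^(-1) U^T.
Compute U^T U =
  [19, -6]
  [-6, 14],
and U^T v = (3, 6).
Solve U^T U · c = U^T v for the coefficients: c = (39/115, 66/115). The projection is proj_W(v) = U c.
Check: (v - proj_W(v)) · u_1 = 0  (should be 0).
Check: (v - proj_W(v)) · u_2 = 0  (should be 0).
Result: proj_W(v) = (3/23, 237/115, 51/115).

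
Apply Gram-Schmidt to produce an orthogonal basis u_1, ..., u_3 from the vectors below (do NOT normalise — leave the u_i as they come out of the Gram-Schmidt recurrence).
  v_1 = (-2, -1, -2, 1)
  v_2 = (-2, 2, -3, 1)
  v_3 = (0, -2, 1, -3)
Orthogonal basis:
  u_1 = (-2, -1, -2, 1)
  u_2 = (-1/5, 29/10, -6/5, 1/10)
  u_3 = (-74/99, -16/99, -16/33, -260/99)

Apply the Gram-Schmidt recurrence
  u_1 = v_1
  u_i = v_i − Σ_{j<i} ((v_i · u_j) / (u_j · u_j)) · u_j.

Step by step this gives:
  u_1 = (-2, -1, -2, 1)
  u_2 = (-1/5, 29/10, -6/5, 1/10)
  u_3 = (-74/99, -16/99, -16/33, -260/99)

Orthogonality check:
  u_2 · u_1 = 0 (should be 0)
  u_3 · u_1 = 0 (should be 0)
  u_3 · u_2 = 0 (should be 0)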